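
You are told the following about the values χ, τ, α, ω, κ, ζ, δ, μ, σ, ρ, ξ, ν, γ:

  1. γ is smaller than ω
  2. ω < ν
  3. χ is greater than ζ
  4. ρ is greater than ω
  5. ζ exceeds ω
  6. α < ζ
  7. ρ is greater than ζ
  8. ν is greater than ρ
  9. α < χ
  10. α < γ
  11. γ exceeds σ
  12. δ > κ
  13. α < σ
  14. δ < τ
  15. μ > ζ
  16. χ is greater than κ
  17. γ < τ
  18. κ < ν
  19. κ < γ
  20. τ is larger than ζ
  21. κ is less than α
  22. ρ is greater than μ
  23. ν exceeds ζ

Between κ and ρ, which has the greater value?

ρ

Link the given pairs in sequence: κ < γ; γ < ω; ω < ζ; ζ < μ; μ < ρ.
Chaining these gives κ < γ < ω < ζ < μ < ρ.
So κ < ρ; ρ is the larger of the two.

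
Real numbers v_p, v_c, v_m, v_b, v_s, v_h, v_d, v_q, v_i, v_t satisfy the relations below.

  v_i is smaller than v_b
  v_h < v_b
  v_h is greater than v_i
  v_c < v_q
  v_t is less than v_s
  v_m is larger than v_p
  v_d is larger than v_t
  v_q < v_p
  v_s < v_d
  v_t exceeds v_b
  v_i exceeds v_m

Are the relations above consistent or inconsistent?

Every relation is compatible with v_c < v_q < v_p < v_m < v_i < v_h < v_b < v_t < v_s < v_d; the set is consistent.

consistent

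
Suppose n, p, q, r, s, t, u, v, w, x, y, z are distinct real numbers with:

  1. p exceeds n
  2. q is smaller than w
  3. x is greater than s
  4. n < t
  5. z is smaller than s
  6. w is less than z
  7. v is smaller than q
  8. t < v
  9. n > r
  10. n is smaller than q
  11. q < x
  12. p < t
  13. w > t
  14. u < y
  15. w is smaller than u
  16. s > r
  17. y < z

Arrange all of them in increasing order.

r < n < p < t < v < q < w < u < y < z < s < x

Nothing is placed below r, so it is least; from there r < n; n < p; p < t; t < v; v < q; q < w; w < u; u < y; y < z; z < s; s < x, each given directly.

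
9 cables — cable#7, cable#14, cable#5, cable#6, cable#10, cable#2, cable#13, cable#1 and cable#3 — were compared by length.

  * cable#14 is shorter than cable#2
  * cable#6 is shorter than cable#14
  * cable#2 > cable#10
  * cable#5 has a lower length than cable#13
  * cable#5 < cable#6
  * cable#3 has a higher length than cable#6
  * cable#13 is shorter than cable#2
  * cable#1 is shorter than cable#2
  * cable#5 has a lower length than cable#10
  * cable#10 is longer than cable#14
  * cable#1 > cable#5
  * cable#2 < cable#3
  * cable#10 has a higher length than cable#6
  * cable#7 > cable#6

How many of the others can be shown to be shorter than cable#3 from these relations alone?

From cable#3 the given relations immediately reach cable#6, cable#2.
From those, cable#5, cable#1, cable#14, cable#13, cable#10 — 7 in total.
No other element is forced below cable#3 by the given relations, so the count is 7.

7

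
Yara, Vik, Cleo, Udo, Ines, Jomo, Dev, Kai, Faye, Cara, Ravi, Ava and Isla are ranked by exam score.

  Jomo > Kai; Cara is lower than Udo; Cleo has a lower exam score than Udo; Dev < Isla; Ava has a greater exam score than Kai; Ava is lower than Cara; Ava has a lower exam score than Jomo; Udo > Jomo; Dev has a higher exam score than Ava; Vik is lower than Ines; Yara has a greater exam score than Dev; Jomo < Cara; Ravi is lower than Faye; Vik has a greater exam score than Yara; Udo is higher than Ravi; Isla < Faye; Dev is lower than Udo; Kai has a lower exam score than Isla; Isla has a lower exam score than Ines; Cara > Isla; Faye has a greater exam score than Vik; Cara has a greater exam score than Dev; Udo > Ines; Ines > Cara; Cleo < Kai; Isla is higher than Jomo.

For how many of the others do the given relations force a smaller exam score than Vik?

From Vik the given relations immediately reach Yara.
From those, Dev — 2 in total.
From those, Ava — 3 in total.
From those, Kai — 4 in total.
From those, Cleo — 5 in total.
No other element is forced below Vik by the given relations, so the count is 5.

5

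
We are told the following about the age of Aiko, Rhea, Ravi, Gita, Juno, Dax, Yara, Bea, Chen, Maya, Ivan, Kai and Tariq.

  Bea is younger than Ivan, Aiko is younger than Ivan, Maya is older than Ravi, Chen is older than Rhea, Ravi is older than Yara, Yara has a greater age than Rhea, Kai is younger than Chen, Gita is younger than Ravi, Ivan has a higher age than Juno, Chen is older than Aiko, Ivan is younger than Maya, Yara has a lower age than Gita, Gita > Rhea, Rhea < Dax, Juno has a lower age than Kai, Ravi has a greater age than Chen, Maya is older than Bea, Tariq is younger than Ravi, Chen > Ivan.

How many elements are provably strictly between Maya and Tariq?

1

Chaining upward from Tariq reaches: Ravi.
Chaining downward from Maya reaches: Juno, Bea, Rhea, Aiko, Ivan, Kai, Yara, Gita, Chen, Ravi.
Strictly between Tariq and Maya are those in both lists: Ravi — 1 element.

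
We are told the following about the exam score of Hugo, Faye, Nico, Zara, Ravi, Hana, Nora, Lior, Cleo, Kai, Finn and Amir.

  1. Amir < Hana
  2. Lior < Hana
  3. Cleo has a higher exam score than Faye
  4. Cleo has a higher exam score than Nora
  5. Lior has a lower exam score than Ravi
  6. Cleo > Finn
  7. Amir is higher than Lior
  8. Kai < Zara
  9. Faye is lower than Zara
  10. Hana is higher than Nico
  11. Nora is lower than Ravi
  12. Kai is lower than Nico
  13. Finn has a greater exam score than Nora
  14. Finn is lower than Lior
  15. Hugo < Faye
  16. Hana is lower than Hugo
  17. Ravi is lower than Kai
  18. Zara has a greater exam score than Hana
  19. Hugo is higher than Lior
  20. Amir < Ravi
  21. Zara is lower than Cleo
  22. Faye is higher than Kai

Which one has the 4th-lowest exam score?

Piecing the relations together gives one ordering: Nora < Finn < Lior < Amir < Ravi < Kai < Nico < Hana < Hugo < Faye < Zara < Cleo.
The 4th smallest is Amir.

Amir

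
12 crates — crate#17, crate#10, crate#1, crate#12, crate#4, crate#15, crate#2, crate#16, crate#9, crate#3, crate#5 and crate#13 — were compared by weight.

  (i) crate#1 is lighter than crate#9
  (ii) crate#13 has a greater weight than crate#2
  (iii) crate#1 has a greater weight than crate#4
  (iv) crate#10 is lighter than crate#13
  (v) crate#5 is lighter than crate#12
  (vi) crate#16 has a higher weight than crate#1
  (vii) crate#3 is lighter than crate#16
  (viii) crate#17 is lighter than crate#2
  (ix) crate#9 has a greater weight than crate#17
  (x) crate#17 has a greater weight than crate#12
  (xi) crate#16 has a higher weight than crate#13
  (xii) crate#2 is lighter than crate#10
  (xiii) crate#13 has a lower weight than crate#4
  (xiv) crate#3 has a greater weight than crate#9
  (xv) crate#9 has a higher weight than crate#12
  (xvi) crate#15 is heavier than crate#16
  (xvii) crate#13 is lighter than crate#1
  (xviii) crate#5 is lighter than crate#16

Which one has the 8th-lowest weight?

The consecutive relations fix a unique order: crate#5 < crate#12 < crate#17 < crate#2 < crate#10 < crate#13 < crate#4 < crate#1 < crate#9 < crate#3 < crate#16 < crate#15.
Counting 8 from the smallest end gives crate#1.

crate#1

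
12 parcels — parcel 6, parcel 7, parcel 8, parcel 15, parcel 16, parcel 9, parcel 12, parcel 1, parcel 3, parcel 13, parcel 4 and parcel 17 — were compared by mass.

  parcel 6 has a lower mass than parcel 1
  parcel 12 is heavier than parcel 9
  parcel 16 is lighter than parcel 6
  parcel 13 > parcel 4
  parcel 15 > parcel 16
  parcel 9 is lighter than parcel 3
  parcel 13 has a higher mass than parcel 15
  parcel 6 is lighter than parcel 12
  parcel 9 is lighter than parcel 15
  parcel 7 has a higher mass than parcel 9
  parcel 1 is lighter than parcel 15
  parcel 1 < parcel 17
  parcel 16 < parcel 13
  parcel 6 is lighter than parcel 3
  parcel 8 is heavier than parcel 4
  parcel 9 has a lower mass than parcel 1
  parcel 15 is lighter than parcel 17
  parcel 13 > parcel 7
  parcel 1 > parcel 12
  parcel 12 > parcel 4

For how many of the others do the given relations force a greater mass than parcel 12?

4

From parcel 12 the given relations immediately reach parcel 1.
From those, parcel 15, parcel 17 — 3 in total.
From those, parcel 13 — 4 in total.
No other element is forced above parcel 12 by the given relations, so the count is 4.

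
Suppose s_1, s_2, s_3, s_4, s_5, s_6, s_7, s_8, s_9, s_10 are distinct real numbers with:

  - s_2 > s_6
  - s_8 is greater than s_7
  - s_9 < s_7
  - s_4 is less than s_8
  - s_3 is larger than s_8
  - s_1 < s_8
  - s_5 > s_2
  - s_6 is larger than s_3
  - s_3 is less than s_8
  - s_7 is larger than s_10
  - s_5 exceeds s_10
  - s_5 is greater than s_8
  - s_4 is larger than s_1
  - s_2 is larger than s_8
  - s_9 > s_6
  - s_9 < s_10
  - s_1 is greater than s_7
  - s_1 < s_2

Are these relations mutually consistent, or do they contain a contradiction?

inconsistent

We have s_8 < s_3 stated directly, yet also s_3 < s_6 < s_9 < s_10 < s_7 < s_1 < s_4 < s_8 by chaining the others — so s_3 < s_8. Contradiction.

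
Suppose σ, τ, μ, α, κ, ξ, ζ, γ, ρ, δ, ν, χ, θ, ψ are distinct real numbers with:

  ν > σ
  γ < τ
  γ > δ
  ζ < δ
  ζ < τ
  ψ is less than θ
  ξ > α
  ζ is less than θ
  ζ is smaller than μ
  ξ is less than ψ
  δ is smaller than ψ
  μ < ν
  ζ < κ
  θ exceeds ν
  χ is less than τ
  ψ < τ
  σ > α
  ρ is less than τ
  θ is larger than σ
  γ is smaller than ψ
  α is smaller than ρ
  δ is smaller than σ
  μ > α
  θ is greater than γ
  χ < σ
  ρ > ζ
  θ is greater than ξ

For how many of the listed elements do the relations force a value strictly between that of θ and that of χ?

Chaining upward from χ reaches: σ, ν, τ.
Chaining downward from θ reaches: ζ, δ, α, ξ, μ, σ, ν, γ, ψ.
Strictly between χ and θ are those in both lists: σ, ν — 2 elements.

2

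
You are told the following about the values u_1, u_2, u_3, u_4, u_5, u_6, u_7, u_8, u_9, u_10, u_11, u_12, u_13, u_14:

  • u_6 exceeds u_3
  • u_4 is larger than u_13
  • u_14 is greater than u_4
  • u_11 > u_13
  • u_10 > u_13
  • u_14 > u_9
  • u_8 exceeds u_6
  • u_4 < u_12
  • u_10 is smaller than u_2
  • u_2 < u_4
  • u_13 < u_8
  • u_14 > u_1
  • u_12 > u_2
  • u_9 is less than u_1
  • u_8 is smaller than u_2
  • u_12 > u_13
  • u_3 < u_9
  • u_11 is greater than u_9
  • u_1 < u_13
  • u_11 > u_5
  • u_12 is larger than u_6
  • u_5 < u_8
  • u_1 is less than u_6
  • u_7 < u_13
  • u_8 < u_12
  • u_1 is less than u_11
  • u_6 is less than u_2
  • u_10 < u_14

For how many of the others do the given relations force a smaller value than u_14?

Directly below u_14: u_9, u_1, u_10, u_4.
One step further: u_3, u_13, u_2 (7 so far).
One step further: u_7, u_6, u_8 (10 so far).
One step further: u_5 (11 so far).
Nothing else is reachable below u_14; 11 in all.

11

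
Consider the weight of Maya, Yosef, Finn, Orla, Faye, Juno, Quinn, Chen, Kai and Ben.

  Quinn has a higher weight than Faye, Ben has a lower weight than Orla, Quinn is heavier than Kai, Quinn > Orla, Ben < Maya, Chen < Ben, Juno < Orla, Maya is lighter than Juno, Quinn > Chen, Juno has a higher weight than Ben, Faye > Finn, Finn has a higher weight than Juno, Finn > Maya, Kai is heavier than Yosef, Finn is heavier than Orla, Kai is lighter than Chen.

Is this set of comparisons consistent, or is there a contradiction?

consistent

The single ordering Yosef < Kai < Chen < Ben < Maya < Juno < Orla < Finn < Faye < Quinn satisfies every listed relation, so no contradiction arises.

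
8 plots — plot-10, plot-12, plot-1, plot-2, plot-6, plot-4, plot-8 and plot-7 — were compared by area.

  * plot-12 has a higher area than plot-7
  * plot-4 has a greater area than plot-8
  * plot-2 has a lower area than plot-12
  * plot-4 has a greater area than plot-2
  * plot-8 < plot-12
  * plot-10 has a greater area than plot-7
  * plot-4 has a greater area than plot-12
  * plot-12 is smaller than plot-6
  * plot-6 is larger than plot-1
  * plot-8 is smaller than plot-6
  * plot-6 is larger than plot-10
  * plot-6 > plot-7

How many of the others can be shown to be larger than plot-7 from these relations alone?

4

Directly above plot-7: plot-10, plot-12, plot-6.
One step further: plot-4 (4 so far).
No other element is forced above plot-7 by the given relations, so the count is 4.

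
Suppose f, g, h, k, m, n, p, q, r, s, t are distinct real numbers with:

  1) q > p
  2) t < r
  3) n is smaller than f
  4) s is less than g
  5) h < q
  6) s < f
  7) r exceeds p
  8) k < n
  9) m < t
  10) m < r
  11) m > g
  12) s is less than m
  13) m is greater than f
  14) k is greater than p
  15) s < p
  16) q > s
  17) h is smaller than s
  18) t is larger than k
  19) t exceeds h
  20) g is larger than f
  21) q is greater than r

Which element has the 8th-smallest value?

m

Piecing the relations together gives one ordering: h < s < p < k < n < f < g < m < t < r < q.
Counting 8 from the smallest end gives m.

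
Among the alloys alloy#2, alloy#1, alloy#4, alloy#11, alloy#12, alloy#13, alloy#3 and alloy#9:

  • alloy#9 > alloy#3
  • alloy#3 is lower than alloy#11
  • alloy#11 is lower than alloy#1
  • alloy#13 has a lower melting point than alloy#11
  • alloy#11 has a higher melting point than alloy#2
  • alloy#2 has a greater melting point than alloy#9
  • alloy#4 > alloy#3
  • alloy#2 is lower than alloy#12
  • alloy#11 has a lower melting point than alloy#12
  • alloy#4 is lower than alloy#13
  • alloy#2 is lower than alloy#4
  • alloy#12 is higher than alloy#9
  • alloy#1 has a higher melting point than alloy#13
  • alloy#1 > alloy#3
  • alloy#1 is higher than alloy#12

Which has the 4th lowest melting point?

alloy#4

The consecutive relations fix a unique order: alloy#3 < alloy#9 < alloy#2 < alloy#4 < alloy#13 < alloy#11 < alloy#12 < alloy#1.
Counting 4 from the smallest end gives alloy#4.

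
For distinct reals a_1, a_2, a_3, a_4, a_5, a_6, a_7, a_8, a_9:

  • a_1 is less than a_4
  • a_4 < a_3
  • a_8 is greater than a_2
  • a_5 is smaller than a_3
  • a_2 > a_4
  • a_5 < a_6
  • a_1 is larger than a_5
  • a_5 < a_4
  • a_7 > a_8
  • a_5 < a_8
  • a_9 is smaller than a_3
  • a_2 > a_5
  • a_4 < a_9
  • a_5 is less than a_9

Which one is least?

Chaining upward from a_5: directly above it, a_1, a_4, a_6, a_2, a_9, a_3, a_8; then a_7.
That covers every other element, and nothing is given below a_5, so a_5 is the least.

a_5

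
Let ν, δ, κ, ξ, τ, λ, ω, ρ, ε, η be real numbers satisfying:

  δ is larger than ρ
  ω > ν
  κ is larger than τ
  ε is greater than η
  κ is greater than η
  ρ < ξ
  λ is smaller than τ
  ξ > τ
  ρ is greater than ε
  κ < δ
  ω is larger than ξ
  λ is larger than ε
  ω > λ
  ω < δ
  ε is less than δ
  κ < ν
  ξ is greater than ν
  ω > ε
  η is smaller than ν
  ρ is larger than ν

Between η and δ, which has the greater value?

Link the given pairs in sequence: η < ε; ε < λ; λ < τ; τ < κ; κ < ν; ν < ρ; ρ < ξ; ξ < ω; ω < δ.
Chaining these gives η < ε < λ < τ < κ < ν < ρ < ξ < ω < δ.
So η < δ; δ is the larger of the two.

δ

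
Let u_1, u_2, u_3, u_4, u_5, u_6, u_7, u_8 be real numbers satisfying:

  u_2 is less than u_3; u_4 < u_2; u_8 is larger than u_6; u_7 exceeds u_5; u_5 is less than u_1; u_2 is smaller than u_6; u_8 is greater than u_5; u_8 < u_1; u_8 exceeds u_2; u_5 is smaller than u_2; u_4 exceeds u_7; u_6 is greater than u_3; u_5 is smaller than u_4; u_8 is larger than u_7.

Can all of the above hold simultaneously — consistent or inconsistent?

consistent

Every relation is compatible with u_5 < u_7 < u_4 < u_2 < u_3 < u_6 < u_8 < u_1; the set is consistent.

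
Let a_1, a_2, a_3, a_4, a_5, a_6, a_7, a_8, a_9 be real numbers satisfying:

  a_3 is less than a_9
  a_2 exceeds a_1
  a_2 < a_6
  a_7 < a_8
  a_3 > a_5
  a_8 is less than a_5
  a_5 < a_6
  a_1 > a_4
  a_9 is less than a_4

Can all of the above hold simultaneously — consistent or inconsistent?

consistent

The single ordering a_7 < a_8 < a_5 < a_3 < a_9 < a_4 < a_1 < a_2 < a_6 satisfies every listed relation, so no contradiction arises.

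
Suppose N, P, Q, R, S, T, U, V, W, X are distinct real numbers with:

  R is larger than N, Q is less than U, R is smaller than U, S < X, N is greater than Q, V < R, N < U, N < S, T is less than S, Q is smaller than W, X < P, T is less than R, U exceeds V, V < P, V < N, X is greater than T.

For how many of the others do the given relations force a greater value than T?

5

The elements the relations force above T are S, R, X, P, U — no chain reaches any other.
That is 5.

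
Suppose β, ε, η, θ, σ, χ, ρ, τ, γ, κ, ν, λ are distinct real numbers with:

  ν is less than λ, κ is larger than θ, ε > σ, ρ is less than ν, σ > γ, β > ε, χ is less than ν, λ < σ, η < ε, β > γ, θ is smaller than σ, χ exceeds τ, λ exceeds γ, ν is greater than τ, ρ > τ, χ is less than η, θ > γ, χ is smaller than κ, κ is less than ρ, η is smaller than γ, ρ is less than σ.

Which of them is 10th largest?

η

Piecing the relations together gives one ordering: τ < χ < η < γ < θ < κ < ρ < ν < λ < σ < ε < β.
The 10th largest is η.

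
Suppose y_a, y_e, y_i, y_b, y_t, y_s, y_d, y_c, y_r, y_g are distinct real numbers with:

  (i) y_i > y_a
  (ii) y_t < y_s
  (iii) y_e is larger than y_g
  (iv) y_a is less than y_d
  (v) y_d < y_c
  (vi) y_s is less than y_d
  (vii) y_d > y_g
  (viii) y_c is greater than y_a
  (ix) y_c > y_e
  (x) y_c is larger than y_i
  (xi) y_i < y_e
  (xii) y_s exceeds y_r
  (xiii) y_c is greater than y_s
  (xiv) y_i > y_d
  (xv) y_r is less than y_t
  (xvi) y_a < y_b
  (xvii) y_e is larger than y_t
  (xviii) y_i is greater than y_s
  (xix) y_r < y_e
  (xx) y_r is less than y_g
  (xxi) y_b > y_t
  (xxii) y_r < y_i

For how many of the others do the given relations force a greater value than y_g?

From y_g the given relations immediately reach y_d, y_e.
From those, y_i, y_c — 4 in total.
No other element is forced above y_g by the given relations, so the count is 4.

4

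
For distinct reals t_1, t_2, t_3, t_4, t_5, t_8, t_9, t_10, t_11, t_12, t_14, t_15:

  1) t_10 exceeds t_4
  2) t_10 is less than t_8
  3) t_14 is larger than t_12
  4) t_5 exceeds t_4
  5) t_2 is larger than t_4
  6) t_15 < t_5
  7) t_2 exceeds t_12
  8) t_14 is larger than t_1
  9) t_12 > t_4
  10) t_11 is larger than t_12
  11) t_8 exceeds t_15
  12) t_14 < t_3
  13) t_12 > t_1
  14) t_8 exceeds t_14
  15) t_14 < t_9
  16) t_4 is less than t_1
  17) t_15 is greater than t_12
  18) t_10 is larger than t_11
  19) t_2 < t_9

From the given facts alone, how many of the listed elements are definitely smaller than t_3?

4

From t_3 the given relations immediately reach t_14.
From those, t_1, t_12 — 3 in total.
From those, t_4 — 4 in total.
Nothing else is reachable below t_3; 4 in all.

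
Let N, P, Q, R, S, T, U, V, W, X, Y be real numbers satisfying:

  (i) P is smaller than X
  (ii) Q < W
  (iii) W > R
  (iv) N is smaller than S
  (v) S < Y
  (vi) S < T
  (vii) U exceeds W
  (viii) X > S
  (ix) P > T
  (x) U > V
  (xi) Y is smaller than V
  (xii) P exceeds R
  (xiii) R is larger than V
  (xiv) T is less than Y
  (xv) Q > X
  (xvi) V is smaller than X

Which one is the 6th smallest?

R

Piecing the relations together gives one ordering: N < S < T < Y < V < R < P < X < Q < W < U.
The 6th smallest is R.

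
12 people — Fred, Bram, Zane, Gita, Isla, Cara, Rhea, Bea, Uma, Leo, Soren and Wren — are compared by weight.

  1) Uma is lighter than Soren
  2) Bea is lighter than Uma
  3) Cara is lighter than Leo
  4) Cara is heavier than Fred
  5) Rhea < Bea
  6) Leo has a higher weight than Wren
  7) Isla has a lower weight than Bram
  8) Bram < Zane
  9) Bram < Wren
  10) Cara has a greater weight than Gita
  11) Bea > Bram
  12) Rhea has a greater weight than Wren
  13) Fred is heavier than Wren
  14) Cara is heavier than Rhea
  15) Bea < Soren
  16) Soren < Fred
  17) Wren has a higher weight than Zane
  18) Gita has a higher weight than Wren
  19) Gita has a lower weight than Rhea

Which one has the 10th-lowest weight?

Fred

The consecutive relations fix a unique order: Isla < Bram < Zane < Wren < Gita < Rhea < Bea < Uma < Soren < Fred < Cara < Leo.
The 10th smallest is Fred.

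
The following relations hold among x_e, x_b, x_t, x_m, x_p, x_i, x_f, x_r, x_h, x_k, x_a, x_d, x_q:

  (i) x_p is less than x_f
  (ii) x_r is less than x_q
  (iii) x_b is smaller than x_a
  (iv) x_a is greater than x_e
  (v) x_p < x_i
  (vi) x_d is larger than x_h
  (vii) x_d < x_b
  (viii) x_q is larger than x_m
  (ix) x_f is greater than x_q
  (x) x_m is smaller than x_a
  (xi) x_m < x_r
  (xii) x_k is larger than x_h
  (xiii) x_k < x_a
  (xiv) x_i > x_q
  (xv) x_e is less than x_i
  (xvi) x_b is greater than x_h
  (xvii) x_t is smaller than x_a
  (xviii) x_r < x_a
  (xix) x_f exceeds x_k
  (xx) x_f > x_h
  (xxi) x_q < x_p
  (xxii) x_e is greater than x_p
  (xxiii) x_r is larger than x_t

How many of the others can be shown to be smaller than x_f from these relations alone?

The elements the relations force below x_f are x_t, x_m, x_h, x_r, x_q, x_p, x_k — no chain reaches any other.
That is 7.

7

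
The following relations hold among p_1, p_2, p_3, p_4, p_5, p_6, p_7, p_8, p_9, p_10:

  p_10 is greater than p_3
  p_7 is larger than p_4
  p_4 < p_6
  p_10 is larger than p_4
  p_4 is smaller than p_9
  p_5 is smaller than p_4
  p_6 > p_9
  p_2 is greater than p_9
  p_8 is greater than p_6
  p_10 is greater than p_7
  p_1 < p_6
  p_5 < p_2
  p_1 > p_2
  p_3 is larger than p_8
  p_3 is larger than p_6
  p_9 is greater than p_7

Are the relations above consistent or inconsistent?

consistent

Every relation is compatible with p_5 < p_4 < p_7 < p_9 < p_2 < p_1 < p_6 < p_8 < p_3 < p_10; the set is consistent.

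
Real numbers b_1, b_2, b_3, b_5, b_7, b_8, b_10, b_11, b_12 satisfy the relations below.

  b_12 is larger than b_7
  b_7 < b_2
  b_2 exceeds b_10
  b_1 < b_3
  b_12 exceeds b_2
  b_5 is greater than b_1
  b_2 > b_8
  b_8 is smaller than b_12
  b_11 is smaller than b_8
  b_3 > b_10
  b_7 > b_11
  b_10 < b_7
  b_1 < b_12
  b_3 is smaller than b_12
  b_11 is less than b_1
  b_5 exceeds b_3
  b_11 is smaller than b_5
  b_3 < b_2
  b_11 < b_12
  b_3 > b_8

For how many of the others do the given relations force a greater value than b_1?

4

From b_1 the given relations immediately reach b_3, b_5, b_12.
From those, b_2 — 4 in total.
No other element is forced above b_1 by the given relations, so the count is 4.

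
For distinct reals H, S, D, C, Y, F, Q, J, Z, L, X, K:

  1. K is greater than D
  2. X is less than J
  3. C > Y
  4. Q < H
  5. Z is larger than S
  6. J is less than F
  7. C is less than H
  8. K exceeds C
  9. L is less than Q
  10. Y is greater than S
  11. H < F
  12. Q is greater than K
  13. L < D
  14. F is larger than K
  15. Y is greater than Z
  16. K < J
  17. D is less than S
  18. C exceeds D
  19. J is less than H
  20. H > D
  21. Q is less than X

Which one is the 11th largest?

Chaining the given pairs: L < D < S < Z < Y < C < K < Q < X < J < H < F.
Counting 11 from the largest end gives D.

D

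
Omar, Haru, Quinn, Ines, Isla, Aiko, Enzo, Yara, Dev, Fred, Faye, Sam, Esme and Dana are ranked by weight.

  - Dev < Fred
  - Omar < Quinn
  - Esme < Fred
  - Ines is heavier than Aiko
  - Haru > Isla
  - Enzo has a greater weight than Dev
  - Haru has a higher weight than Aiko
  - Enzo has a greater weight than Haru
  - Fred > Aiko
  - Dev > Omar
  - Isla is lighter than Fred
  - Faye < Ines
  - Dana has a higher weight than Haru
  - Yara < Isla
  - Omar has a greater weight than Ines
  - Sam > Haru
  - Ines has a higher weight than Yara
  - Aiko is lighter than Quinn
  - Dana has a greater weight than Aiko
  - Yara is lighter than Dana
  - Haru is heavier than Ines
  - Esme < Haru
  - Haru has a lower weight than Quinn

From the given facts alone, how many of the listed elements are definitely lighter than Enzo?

9

Directly below Enzo: Haru, Dev.
One step further: Isla, Aiko, Ines, Esme, Omar (7 so far).
One step further: Yara, Faye (9 so far).
No other element is forced below Enzo by the given relations, so the count is 9.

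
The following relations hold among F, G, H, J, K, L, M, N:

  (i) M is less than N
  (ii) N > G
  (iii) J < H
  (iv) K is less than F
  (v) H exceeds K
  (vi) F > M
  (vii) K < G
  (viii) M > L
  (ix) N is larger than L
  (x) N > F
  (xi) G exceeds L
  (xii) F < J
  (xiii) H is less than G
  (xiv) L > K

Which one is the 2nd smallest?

L

Chaining the given pairs: K < L < M < F < J < H < G < N.
The 2nd smallest is L.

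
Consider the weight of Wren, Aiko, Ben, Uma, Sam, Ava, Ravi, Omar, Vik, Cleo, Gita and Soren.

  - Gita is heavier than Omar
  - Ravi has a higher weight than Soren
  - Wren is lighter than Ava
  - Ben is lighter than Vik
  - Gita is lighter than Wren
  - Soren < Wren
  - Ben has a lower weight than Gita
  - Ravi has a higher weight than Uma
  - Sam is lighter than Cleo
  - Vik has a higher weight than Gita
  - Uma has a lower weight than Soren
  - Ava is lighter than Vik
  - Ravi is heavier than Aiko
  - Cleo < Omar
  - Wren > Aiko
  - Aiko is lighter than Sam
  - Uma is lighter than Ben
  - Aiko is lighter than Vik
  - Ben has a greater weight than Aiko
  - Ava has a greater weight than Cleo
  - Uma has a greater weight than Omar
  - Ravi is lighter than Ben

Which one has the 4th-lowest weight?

Piecing the relations together gives one ordering: Aiko < Sam < Cleo < Omar < Uma < Soren < Ravi < Ben < Gita < Wren < Ava < Vik.
Counting 4 from the smallest end gives Omar.

Omar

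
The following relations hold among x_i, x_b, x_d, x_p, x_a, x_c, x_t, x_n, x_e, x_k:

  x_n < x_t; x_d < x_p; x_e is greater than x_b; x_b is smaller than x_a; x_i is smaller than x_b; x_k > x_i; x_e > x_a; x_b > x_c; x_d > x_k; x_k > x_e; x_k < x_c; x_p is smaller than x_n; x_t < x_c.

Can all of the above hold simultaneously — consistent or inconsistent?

inconsistent

Chaining the given relations yields x_b < x_a < x_e < x_k < x_d < x_p < x_n < x_t < x_c, so x_b < x_c. But one relation states x_c < x_b. These cannot both hold.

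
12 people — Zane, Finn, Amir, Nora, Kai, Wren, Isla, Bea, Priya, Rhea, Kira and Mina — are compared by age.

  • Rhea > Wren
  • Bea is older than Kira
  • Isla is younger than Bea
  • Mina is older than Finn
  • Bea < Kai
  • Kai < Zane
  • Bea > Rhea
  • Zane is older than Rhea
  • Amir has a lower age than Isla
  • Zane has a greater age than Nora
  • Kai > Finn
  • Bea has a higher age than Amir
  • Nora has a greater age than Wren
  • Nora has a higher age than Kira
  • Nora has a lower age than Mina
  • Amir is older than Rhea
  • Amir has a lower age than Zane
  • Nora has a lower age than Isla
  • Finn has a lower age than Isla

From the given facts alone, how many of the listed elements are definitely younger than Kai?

8

Directly below Kai: Finn, Bea.
One step further: Rhea, Amir, Kira, Isla (6 so far).
One step further: Wren, Nora (8 so far).
No other element is forced below Kai by the given relations, so the count is 8.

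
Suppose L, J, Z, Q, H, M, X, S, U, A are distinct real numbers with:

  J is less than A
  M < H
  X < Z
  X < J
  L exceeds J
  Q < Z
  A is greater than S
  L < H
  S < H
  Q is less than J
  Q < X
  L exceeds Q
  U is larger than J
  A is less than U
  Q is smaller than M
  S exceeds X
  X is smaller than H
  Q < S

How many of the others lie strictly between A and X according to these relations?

2

Chaining upward from X reaches: J, L, Z, S, U, H.
Chaining downward from A reaches: Q, J, S.
Strictly between X and A are those in both lists: J, S — 2 elements.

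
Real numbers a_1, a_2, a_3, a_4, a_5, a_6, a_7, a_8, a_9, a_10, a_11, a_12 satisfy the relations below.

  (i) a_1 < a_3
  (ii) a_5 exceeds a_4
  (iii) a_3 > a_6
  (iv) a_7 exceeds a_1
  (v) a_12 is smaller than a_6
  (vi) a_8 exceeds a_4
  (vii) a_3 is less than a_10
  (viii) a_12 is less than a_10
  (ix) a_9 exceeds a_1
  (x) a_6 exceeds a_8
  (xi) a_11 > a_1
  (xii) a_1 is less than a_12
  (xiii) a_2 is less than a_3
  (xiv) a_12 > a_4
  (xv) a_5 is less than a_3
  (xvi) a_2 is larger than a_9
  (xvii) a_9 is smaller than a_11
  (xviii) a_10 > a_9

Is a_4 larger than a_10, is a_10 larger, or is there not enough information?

The relevant relations are a_4 < a_8; a_8 < a_6; a_6 < a_3; a_3 < a_10.
Chaining these gives a_4 < a_8 < a_6 < a_3 < a_10.
So a_10 is larger.

a_10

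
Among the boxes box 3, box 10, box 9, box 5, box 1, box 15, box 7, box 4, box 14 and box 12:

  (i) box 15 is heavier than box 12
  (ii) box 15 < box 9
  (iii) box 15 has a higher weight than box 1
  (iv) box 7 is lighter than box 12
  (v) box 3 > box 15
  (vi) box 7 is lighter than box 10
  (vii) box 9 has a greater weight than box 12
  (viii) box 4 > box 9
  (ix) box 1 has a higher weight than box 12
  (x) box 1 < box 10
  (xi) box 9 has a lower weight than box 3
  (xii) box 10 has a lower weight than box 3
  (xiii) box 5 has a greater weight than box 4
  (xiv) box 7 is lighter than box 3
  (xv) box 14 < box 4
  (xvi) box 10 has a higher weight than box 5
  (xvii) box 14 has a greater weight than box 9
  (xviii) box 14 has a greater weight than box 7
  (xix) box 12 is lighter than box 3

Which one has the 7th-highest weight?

The consecutive relations fix a unique order: box 7 < box 12 < box 1 < box 15 < box 9 < box 14 < box 4 < box 5 < box 10 < box 3.
Counting 7 from the largest end gives box 15.

box 15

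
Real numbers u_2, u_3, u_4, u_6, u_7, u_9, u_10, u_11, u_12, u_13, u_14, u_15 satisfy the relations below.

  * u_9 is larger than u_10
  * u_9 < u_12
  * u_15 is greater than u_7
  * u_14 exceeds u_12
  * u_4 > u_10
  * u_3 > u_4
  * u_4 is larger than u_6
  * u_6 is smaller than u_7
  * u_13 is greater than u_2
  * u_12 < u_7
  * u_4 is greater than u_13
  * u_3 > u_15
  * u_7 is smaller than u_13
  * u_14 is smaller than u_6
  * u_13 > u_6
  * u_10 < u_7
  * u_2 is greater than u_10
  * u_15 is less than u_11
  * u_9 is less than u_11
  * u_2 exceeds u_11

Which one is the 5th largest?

u_11

Chaining the given pairs: u_10 < u_9 < u_12 < u_14 < u_6 < u_7 < u_15 < u_11 < u_2 < u_13 < u_4 < u_3.
The 5th largest is u_11.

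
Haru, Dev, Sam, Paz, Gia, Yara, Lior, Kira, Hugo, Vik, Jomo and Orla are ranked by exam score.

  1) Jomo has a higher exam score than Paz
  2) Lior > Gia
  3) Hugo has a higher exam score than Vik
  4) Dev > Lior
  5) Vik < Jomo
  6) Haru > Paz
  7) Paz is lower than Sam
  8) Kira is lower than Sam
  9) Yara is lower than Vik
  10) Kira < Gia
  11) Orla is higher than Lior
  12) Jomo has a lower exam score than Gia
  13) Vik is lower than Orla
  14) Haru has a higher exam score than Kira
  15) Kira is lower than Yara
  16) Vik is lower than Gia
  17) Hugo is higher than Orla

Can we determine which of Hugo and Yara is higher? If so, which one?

Hugo

Yara < Vik and Vik < Jomo give Yara < Jomo.
With Jomo < Gia: Yara < Vik < Jomo < Gia.
With Gia < Lior: Yara < Vik < Jomo < Gia < Lior.
Then Lior < Orla extends the chain to Orla.
Then Orla < Hugo extends the chain to Hugo.
So Hugo is higher.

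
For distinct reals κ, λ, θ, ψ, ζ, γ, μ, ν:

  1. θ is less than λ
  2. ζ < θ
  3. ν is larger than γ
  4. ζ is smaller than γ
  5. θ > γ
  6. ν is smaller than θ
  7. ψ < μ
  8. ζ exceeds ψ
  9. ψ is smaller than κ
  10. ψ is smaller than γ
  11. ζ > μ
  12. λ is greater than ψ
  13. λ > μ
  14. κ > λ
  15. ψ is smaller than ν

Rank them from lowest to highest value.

Nothing is placed below ψ, so it is least; from there ψ < μ; μ < ζ; ζ < γ; γ < ν; ν < θ; θ < λ; λ < κ, each given directly.

ψ < μ < ζ < γ < ν < θ < λ < κ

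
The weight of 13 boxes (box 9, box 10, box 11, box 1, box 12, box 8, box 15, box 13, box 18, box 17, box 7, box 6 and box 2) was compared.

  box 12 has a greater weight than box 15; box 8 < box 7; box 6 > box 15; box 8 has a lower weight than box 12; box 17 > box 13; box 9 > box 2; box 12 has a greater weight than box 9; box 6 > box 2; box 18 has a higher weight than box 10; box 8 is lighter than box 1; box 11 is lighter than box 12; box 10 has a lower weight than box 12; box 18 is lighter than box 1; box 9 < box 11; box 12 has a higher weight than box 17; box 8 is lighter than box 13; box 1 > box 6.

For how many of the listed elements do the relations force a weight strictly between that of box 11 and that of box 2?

1

The relations place box 2 below box 11. An element lies strictly between them when it is forced above box 2 and also forced below box 11.
Above box 2: {box 9, box 6, box 1, box 12}. Below box 11: {box 9}.
Intersection: {box 9} — 1.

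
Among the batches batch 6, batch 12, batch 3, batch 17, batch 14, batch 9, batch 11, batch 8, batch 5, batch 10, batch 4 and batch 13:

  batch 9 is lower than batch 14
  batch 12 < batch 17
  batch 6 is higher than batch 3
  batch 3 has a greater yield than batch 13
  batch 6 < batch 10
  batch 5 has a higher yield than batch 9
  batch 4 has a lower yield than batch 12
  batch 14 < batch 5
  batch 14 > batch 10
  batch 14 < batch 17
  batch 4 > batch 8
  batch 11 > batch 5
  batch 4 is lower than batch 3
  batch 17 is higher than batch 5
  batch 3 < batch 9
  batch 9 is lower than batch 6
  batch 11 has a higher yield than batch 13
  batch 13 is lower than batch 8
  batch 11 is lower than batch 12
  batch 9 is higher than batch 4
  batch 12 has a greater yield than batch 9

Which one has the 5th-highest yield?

Chaining the given pairs: batch 13 < batch 8 < batch 4 < batch 3 < batch 9 < batch 6 < batch 10 < batch 14 < batch 5 < batch 11 < batch 12 < batch 17.
The 5th largest is batch 14.

batch 14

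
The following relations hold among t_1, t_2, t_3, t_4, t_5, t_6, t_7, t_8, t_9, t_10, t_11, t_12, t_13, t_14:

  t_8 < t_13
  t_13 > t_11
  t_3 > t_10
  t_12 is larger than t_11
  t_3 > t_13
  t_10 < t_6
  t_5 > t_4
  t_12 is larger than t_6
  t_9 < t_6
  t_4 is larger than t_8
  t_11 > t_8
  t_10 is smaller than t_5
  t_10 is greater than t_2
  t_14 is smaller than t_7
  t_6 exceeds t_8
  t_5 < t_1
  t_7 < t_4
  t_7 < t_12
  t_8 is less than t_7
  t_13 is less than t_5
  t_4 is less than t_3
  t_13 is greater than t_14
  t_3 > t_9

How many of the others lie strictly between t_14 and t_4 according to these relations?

1

Chaining upward from t_14 reaches: t_7, t_13, t_5, t_12, t_1, t_3.
Chaining downward from t_4 reaches: t_8, t_7.
Strictly between t_14 and t_4 are those in both lists: t_7 — 1 element.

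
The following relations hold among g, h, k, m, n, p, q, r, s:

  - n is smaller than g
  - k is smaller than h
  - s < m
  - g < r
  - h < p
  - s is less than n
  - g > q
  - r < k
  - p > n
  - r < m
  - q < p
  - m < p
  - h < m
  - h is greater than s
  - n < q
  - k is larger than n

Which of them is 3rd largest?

h

Piecing the relations together gives one ordering: s < n < q < g < r < k < h < m < p.
Counting 3 from the largest end gives h.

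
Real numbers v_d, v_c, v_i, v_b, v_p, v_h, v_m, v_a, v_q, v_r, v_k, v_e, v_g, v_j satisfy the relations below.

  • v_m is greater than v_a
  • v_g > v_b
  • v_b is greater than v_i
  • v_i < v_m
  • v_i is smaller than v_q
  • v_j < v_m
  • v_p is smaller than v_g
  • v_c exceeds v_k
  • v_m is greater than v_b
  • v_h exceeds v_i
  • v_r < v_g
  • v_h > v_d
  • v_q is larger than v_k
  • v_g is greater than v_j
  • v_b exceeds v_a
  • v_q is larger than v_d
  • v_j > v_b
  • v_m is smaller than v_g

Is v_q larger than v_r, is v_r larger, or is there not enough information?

undetermined

Following every chain through v_q: below v_q we get v_i, v_k, v_d.
v_r is not reached, and no chain runs the other way from v_r to v_q.
So the given relations leave the order of v_q and v_r undetermined.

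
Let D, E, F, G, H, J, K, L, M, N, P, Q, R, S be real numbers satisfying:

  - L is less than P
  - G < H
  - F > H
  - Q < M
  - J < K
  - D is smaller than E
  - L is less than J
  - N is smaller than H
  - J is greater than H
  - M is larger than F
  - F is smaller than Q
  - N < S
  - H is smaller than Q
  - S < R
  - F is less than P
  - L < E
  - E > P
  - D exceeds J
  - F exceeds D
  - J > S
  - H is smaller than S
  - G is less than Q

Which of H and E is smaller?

H

The relevant relations are H < S; S < J; J < D; D < F; F < P; P < E.
Together: H < S < J < D < F < P < E.
So H < E; H is the smaller of the two.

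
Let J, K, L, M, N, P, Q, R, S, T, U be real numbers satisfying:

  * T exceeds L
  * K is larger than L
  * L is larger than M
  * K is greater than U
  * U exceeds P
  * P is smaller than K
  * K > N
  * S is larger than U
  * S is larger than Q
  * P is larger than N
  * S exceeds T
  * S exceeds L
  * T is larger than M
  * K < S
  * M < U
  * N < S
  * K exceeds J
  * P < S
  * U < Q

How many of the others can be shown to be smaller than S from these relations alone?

From S the given relations immediately reach N, L, P, T, U, Q, K.
From those, M, J — 9 in total.
No other element is forced below S by the given relations, so the count is 9.

9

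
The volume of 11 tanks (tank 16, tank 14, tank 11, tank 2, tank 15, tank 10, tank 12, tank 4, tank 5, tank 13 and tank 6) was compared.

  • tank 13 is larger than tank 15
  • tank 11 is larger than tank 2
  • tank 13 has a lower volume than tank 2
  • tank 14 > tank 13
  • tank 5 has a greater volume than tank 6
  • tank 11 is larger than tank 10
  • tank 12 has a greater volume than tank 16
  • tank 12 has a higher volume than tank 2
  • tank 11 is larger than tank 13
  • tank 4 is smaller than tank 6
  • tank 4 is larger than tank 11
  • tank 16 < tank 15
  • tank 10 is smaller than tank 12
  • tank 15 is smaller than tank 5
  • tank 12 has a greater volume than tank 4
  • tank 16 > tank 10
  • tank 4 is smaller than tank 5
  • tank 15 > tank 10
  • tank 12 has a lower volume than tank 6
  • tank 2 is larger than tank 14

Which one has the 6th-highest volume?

Chaining the given pairs: tank 10 < tank 16 < tank 15 < tank 13 < tank 14 < tank 2 < tank 11 < tank 4 < tank 12 < tank 6 < tank 5.
The 6th largest is tank 2.

tank 2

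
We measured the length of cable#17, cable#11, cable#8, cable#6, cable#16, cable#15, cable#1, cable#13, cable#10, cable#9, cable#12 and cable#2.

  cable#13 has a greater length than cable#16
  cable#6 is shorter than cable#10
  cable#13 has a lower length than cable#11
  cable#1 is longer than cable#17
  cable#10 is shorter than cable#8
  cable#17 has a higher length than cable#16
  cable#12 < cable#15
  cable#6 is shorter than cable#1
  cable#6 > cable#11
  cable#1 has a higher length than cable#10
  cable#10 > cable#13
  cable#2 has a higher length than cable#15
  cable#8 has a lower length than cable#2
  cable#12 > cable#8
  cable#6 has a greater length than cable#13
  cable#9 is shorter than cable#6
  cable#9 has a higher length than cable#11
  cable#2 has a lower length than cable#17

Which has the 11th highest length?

cable#13

Piecing the relations together gives one ordering: cable#16 < cable#13 < cable#11 < cable#9 < cable#6 < cable#10 < cable#8 < cable#12 < cable#15 < cable#2 < cable#17 < cable#1.
Counting 11 from the largest end gives cable#13.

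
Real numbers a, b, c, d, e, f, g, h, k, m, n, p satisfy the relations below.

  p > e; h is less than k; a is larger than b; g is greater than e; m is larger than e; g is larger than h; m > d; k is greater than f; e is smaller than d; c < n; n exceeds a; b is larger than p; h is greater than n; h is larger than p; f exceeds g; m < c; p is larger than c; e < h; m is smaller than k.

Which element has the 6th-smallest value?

b

The consecutive relations fix a unique order: e < d < m < c < p < b < a < n < h < g < f < k.
Counting 6 from the smallest end gives b.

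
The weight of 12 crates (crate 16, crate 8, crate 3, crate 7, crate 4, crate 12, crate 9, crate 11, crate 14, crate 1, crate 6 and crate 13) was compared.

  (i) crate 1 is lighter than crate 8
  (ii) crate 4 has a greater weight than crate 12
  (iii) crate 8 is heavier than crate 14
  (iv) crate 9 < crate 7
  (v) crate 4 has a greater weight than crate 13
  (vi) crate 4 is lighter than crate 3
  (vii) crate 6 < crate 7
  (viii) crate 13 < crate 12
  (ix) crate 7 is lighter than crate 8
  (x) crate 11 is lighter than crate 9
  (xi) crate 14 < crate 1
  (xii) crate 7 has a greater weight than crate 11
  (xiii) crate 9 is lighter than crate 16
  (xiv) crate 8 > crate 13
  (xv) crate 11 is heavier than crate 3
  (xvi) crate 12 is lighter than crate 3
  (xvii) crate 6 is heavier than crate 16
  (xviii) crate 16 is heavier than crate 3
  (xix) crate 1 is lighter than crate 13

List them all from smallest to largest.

Nothing is placed below crate 14, so it is least; from there crate 14 < crate 1; crate 1 < crate 13; crate 13 < crate 12; crate 12 < crate 4; crate 4 < crate 3; crate 3 < crate 11; crate 11 < crate 9; crate 9 < crate 16; crate 16 < crate 6; crate 6 < crate 7; crate 7 < crate 8, each given directly.

crate 14 < crate 1 < crate 13 < crate 12 < crate 4 < crate 3 < crate 11 < crate 9 < crate 16 < crate 6 < crate 7 < crate 8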